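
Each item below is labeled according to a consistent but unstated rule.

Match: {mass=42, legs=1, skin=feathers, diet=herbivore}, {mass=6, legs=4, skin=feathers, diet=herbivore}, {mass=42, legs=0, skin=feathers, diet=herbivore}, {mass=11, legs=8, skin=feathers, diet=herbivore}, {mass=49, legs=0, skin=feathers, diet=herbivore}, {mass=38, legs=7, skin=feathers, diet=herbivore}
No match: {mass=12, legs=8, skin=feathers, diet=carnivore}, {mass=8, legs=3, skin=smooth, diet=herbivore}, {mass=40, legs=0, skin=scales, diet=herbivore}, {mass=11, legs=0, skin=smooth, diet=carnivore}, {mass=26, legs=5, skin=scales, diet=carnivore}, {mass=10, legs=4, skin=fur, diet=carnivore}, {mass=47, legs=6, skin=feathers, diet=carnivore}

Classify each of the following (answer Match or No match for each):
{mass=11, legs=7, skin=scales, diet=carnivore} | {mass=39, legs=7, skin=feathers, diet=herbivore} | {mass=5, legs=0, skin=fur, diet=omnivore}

All 'Match' examples share one property — diet is herbivore AND skin is feathers — and every 'No match' example lacks it.

No match, Match, No match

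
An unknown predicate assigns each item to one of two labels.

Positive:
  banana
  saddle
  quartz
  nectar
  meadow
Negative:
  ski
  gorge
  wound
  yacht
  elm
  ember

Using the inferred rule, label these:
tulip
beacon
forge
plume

Rule: even length. This holds for each 'Positive' example and fails for each 'Negative' one.
tulip: Negative (length 5). beacon: Positive (length 6). forge: Negative (length 5). plume: Negative (length 5).

Negative, Positive, Negative, Negative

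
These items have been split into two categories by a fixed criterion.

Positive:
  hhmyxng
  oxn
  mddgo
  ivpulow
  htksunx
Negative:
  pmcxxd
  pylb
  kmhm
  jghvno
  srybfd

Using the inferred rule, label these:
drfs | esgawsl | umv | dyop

Negative, Positive, Positive, Negative

The classifier is using: odd length.
drfs: Negative (length 4).
esgawsl: Positive (length 7).
umv: Positive (length 3).
dyop: Negative (length 4).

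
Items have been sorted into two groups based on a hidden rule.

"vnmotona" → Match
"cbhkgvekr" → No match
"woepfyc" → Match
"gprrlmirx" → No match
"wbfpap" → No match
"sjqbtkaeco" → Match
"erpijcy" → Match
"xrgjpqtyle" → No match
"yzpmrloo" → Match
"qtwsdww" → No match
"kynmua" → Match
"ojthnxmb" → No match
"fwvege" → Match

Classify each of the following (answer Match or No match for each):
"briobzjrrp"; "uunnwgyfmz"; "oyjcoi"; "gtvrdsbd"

One predicate separates the groups cleanly: has ≥ 2 vowels.

Match, Match, Match, No match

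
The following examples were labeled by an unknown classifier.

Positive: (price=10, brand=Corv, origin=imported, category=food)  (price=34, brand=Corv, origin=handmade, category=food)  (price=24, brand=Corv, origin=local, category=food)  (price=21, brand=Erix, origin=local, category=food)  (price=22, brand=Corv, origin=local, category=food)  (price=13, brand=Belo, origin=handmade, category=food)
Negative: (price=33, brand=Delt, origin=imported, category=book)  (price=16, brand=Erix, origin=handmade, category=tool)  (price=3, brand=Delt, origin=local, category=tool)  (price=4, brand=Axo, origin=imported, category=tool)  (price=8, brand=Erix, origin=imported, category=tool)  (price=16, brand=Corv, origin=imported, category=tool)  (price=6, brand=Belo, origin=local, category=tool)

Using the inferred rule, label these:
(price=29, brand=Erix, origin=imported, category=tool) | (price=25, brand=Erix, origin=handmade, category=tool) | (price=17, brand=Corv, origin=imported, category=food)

Negative, Negative, Positive

The rule appears to be: category is food.
(price=29, brand=Erix, origin=imported, category=tool) — category is tool, hence Negative. (price=25, brand=Erix, origin=handmade, category=tool) — category is tool, hence Negative. (price=17, brand=Corv, origin=imported, category=food) — category is food, hence Positive.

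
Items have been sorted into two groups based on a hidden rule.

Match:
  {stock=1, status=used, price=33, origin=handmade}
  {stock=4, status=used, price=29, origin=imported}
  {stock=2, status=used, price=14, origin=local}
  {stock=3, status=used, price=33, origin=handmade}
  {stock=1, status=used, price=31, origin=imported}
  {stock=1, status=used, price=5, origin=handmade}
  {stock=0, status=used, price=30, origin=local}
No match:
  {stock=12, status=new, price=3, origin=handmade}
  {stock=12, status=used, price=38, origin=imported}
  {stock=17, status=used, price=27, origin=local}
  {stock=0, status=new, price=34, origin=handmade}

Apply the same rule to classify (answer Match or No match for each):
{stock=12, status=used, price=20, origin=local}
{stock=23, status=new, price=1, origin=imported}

No match, No match

One predicate separates the groups cleanly: status is used AND stock ≤ 4.
{stock=12, status=used, price=20, origin=local} → status is used, stock = 12 → No match.
{stock=23, status=new, price=1, origin=imported} → status is new, stock = 23 → No match.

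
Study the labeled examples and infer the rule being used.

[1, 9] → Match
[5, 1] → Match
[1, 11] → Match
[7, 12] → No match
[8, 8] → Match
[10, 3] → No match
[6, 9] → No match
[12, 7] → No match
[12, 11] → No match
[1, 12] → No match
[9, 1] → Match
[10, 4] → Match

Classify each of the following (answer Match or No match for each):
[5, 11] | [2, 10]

Match, Match

A rule that fits every label: sum is even — true of each 'Match' example, false of each 'No match' one.
[5, 11] — 5+11 = 16, hence Match.
[2, 10] — 2+10 = 12, hence Match.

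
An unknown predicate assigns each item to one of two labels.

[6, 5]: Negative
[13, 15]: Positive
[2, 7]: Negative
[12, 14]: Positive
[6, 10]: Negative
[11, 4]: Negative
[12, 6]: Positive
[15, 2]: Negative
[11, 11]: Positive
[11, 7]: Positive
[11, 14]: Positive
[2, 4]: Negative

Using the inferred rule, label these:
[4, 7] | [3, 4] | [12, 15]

The simplest hypothesis consistent with all the labels is: sum ≥ 18.
[4, 7]: Negative (4+7 = 11).
[3, 4]: Negative (3+4 = 7).
[12, 15]: Positive (12+15 = 27).

Negative, Negative, Positive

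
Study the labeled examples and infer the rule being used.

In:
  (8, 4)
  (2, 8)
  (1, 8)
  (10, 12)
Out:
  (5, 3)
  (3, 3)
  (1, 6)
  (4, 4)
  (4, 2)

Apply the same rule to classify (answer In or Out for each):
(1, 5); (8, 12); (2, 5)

Out, In, Out

The classifier is using: sum ≥ 9.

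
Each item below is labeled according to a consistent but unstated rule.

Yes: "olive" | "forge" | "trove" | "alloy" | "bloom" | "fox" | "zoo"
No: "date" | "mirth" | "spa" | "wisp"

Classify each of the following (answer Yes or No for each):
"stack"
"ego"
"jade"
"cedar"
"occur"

The rule appears to be: contains 'o'.

No, Yes, No, No, Yes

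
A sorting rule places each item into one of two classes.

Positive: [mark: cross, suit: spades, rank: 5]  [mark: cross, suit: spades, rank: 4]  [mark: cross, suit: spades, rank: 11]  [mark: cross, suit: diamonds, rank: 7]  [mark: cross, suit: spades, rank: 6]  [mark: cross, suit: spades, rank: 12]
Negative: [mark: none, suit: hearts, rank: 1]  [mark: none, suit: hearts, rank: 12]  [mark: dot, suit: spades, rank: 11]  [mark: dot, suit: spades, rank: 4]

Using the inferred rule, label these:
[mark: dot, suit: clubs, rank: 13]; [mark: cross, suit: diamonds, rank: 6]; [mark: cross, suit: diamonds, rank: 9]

All 'Positive' examples share one property — mark is cross — and every 'Negative' example lacks it.

Negative, Positive, Positive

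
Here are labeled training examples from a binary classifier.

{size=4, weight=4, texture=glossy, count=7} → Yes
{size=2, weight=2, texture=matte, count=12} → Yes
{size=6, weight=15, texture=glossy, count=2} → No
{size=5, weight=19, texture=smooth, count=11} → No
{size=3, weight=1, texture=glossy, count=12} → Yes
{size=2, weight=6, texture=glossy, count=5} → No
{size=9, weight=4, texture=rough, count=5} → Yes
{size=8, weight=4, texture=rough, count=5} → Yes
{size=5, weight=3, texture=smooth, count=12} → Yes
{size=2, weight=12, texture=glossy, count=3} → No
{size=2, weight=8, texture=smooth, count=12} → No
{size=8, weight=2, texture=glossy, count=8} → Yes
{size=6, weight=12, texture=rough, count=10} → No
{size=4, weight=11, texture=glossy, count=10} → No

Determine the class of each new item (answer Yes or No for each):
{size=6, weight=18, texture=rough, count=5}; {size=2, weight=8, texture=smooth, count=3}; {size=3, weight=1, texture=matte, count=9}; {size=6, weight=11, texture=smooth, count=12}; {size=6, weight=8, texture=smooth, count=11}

No, No, Yes, No, No

The classifier is using: weight ≤ 4.
{size=6, weight=18, texture=rough, count=5}: weight = 18 — does not satisfy this, so No. {size=2, weight=8, texture=smooth, count=3}: weight = 8 — does not satisfy this, so No. {size=3, weight=1, texture=matte, count=9}: weight = 1 — checks out, so Yes. {size=6, weight=11, texture=smooth, count=12}: weight = 11 — does not satisfy this, so No. {size=6, weight=8, texture=smooth, count=11}: weight = 8 — does not satisfy this, so No.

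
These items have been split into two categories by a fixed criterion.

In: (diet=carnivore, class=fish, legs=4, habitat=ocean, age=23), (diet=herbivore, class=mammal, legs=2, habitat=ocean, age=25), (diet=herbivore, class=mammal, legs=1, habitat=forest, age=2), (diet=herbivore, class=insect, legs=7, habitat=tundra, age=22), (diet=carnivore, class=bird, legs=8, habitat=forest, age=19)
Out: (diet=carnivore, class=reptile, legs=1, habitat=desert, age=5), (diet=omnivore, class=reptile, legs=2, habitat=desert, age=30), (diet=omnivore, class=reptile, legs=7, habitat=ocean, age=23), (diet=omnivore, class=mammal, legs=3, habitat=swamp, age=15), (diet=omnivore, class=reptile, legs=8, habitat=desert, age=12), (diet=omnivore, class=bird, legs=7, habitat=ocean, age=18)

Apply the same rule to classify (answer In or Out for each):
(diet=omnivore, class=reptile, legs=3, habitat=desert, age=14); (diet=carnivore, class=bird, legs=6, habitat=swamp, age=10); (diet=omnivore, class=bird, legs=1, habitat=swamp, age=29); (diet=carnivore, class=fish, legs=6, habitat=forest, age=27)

The classifier is using: diet is not omnivore AND age ≠ 5.
(diet=omnivore, class=reptile, legs=3, habitat=desert, age=14): diet is omnivore, age = 14, does not satisfy this → Out. (diet=carnivore, class=bird, legs=6, habitat=swamp, age=10): diet is carnivore, age = 10, passes → In. (diet=omnivore, class=bird, legs=1, habitat=swamp, age=29): diet is omnivore, age = 29, does not satisfy this → Out. (diet=carnivore, class=fish, legs=6, habitat=forest, age=27): diet is carnivore, age = 27, passes → In.

Out, In, Out, In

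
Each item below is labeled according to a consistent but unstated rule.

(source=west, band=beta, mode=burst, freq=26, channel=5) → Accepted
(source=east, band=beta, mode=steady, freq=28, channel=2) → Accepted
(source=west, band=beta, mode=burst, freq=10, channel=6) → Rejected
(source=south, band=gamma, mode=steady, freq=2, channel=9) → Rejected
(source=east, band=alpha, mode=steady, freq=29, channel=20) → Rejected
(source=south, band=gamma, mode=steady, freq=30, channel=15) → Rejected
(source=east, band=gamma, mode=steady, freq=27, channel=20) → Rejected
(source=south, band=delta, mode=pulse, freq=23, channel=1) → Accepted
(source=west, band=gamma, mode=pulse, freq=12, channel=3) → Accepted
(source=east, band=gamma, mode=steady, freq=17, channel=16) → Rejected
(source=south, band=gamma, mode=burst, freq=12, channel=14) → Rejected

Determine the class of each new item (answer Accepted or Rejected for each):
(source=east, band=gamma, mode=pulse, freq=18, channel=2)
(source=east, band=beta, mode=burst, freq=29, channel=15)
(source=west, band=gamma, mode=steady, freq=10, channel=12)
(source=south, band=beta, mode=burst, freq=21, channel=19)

Accepted, Rejected, Rejected, Rejected

Rule: channel ≤ 5. This holds for each 'Accepted' example and fails for each 'Rejected' one.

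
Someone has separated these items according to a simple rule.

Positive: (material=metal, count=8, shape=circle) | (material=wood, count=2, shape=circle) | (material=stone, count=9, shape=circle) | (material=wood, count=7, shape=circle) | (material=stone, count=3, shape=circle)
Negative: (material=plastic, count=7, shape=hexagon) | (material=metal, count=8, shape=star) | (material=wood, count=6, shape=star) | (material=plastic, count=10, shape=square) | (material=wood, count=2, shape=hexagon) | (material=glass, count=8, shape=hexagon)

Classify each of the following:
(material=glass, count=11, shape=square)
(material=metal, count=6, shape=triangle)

Negative, Negative

'Positive' ⟺ shape is circle.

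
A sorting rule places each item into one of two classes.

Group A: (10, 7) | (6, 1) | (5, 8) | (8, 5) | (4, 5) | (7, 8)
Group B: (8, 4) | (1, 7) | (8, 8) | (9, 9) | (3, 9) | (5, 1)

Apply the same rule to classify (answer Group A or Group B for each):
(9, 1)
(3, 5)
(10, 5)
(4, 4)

Comparing the two groups points to one rule — sum is odd.

Group B, Group B, Group A, Group B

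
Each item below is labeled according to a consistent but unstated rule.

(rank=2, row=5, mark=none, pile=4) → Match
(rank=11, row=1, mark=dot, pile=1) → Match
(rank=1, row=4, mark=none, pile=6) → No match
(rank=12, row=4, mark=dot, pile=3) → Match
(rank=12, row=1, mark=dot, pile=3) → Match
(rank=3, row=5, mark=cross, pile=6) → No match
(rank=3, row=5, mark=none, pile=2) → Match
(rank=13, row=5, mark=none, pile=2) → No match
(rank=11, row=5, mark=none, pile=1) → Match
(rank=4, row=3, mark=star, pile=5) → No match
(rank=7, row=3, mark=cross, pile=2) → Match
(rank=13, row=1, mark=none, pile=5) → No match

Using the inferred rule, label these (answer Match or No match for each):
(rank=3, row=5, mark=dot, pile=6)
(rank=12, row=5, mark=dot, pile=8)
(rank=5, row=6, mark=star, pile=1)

No match, No match, Match

The simplest hypothesis consistent with all the labels is: pile ≤ 4 AND rank ≤ 12.
(rank=3, row=5, mark=dot, pile=6) — pile = 6, rank = 3, hence No match.
(rank=12, row=5, mark=dot, pile=8) — pile = 8, rank = 12, hence No match.
(rank=5, row=6, mark=star, pile=1) — pile = 1, rank = 5, hence Match.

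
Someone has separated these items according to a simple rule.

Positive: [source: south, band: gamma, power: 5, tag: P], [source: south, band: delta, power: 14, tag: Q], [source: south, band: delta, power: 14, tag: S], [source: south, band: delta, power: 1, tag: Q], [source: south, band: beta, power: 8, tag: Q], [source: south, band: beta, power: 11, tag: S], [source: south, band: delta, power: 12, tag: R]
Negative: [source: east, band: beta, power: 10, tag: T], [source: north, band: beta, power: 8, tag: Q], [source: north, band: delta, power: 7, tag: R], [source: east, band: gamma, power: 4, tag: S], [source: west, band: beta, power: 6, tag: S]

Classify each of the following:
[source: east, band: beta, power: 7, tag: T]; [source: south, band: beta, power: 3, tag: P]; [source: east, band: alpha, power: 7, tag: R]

Negative, Positive, Negative

A rule that fits every label: source is south — true of each 'Positive' example, false of each 'Negative' one.
[source: east, band: beta, power: 7, tag: T]: source is east, does not fit → Negative.
[source: south, band: beta, power: 3, tag: P]: source is south, passes → Positive.
[source: east, band: alpha, power: 7, tag: R]: source is east, does not fit → Negative.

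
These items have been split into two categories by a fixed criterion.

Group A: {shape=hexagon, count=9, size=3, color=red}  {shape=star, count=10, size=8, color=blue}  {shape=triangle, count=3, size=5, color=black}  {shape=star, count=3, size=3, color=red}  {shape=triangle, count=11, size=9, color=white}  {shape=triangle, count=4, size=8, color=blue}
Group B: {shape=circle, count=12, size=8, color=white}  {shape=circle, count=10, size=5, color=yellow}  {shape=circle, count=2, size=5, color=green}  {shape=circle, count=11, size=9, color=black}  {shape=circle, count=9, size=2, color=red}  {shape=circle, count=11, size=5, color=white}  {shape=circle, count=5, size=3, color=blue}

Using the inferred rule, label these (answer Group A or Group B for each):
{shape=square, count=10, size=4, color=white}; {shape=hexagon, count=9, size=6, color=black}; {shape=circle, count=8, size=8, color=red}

The common property of the 'Group A' items is: shape is not circle. No 'Group B' item has it.
{shape=square, count=10, size=4, color=white}: shape is square, fits → Group A. {shape=hexagon, count=9, size=6, color=black}: shape is hexagon, fits → Group A. {shape=circle, count=8, size=8, color=red}: shape is circle, does not satisfy this → Group B.

Group A, Group A, Group B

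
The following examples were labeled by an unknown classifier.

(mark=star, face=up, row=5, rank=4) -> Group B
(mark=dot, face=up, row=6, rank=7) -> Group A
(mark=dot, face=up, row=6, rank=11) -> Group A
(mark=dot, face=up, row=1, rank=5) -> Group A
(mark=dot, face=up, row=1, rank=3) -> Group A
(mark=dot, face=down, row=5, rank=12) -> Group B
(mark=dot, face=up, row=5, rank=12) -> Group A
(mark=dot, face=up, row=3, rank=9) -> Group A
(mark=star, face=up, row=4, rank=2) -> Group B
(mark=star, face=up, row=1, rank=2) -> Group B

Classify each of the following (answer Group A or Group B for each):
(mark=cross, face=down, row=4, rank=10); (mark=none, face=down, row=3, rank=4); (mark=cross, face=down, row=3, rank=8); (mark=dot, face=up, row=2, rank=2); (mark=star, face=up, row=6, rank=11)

Group B, Group B, Group B, Group A, Group B

The common property of the 'Group A' items is: face is up AND mark is dot. No 'Group B' item has it.
(mark=cross, face=down, row=4, rank=10) → face is down, mark is cross → Group B. (mark=none, face=down, row=3, rank=4) → face is down, mark is none → Group B. (mark=cross, face=down, row=3, rank=8) → face is down, mark is cross → Group B. (mark=dot, face=up, row=2, rank=2) → face is up, mark is dot → Group A. (mark=star, face=up, row=6, rank=11) → face is up, mark is star → Group B.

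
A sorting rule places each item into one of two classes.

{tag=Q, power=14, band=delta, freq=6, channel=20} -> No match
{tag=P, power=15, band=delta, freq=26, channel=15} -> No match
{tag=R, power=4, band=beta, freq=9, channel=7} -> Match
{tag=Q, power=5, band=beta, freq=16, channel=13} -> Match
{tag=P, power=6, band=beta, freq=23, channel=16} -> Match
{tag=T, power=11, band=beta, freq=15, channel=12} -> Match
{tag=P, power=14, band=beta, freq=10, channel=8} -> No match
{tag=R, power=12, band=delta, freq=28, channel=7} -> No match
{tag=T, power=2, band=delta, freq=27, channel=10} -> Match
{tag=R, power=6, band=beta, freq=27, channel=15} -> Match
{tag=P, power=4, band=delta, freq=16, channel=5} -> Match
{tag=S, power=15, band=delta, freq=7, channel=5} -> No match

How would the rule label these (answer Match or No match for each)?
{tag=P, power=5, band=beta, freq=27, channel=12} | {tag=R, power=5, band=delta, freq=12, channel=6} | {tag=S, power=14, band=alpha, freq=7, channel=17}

Match, Match, No match

The distinguishing property — power ≤ 11 — holds for all the 'Match' cases and none of the 'No match' cases.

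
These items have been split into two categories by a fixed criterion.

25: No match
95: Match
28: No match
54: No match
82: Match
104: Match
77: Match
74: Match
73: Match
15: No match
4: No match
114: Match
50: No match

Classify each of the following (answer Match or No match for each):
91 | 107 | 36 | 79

The common property of the 'Match' items is: at least 73. No 'No match' item has it.
91: 91 ≥ 73, matches → Match. 107: 107 ≥ 73, matches → Match. 36: 36 < 73, fails this test → No match. 79: 79 ≥ 73, matches → Match.

Match, Match, No match, Match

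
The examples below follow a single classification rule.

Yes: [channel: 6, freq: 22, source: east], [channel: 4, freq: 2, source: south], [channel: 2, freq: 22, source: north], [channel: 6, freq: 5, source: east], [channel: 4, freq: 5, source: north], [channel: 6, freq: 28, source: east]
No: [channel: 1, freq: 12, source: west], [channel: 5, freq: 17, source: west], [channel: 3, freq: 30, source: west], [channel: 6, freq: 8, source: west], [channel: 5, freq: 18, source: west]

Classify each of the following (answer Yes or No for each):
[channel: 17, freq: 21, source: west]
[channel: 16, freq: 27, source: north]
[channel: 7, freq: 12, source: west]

No, Yes, No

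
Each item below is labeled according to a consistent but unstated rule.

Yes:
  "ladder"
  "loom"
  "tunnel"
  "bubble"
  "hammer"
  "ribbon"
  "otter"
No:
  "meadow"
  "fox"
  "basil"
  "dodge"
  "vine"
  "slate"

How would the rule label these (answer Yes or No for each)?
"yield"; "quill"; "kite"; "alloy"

Every 'Yes' example satisfies: has a double letter. None of the 'No' examples do.

No, Yes, No, Yes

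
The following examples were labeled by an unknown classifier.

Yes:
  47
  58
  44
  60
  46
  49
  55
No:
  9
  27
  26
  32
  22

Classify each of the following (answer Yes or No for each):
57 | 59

Yes, Yes

The pattern is that an item is 'Yes' exactly when: at least 44.
57: Yes (57 ≥ 44).
59: Yes (59 ≥ 44).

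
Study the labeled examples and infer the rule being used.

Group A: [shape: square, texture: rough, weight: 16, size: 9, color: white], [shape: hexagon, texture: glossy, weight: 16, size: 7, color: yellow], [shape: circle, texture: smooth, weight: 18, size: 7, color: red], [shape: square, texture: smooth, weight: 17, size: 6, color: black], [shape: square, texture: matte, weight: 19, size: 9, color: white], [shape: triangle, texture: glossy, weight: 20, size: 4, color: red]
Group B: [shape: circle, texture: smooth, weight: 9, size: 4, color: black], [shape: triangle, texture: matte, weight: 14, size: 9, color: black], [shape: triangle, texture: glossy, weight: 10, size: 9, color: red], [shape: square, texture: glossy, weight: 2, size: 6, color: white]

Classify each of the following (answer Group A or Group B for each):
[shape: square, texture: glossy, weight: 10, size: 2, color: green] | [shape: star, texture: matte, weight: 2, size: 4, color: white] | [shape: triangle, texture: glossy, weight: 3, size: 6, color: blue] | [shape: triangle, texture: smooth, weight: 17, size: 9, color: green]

Group B, Group B, Group B, Group A

One predicate separates the groups cleanly: weight ≥ 16.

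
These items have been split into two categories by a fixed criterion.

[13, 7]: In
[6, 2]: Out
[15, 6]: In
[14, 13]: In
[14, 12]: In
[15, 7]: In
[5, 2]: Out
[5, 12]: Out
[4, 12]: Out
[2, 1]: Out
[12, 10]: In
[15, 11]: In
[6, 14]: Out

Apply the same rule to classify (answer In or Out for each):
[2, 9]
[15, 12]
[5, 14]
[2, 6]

Out, In, Out, Out

One predicate separates the groups cleanly: first ≥ 7.
[2, 9] → first 2 → Out.
[15, 12] → first 15 → In.
[5, 14] → first 5 → Out.
[2, 6] → first 2 → Out.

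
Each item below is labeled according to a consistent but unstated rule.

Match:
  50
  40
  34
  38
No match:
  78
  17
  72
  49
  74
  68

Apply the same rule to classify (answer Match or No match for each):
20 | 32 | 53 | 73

Match, Match, No match, No match

The common property of the 'Match' items is: even AND at most 50. No 'No match' item has it.
20 → 20 is even, 20 ≤ 50 → Match. 32 → 32 is even, 32 ≤ 50 → Match. 53 → 53 is odd, 53 > 50 → No match. 73 → 73 is odd, 73 > 50 → No match.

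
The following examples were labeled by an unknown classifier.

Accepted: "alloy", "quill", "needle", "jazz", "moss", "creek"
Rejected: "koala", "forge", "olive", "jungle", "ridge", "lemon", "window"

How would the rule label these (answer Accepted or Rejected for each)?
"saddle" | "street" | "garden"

The classifier is using: has a double letter.
"saddle": Accepted ('dd' doubled).
"street": Accepted ('ee' doubled).
"garden": Rejected (no doubled letter).

Accepted, Accepted, Rejected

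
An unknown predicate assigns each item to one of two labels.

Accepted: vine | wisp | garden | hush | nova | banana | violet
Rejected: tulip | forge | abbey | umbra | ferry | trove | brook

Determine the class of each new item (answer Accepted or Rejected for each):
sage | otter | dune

All 'Accepted' examples share one property — even length — and every 'Rejected' example lacks it.
sage: length 4, satisfies this → Accepted.
otter: length 5, fails this test → Rejected.
dune: length 4, satisfies this → Accepted.

Accepted, Rejected, Accepted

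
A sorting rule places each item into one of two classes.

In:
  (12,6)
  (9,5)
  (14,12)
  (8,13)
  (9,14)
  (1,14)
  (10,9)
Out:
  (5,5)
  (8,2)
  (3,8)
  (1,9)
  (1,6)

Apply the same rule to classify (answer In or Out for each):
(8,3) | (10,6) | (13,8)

The pattern is that an item is 'In' exactly when: sum ≥ 14.
(8,3) → 8+3 = 11 → Out.
(10,6) → 10+6 = 16 → In.
(13,8) → 13+8 = 21 → In.

Out, In, In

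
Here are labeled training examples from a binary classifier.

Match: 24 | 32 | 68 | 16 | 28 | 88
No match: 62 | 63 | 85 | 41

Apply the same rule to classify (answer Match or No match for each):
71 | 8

The simplest hypothesis consistent with all the labels is: multiple of 4.
No match: 71, since 71 = 4·17 + 3. Match: 8, since 8 = 4·2.

No match, Match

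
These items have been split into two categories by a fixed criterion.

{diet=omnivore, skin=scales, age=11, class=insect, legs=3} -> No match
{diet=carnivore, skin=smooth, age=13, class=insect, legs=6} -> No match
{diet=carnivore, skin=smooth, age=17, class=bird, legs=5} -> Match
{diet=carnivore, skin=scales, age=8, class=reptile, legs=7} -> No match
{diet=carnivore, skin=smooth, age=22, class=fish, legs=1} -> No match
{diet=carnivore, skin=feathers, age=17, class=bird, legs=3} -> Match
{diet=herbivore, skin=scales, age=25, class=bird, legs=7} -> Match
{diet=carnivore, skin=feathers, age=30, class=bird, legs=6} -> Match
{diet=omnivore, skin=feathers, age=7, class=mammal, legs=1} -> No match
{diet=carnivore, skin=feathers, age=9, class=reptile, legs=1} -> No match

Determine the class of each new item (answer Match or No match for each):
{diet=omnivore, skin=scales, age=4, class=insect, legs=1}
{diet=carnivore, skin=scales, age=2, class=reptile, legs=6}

The pattern is that an item is 'Match' exactly when: class is bird.
{diet=omnivore, skin=scales, age=4, class=insect, legs=1}: class is insect, fails the rule → No match. {diet=carnivore, skin=scales, age=2, class=reptile, legs=6}: class is reptile, fails the rule → No match.

No match, No match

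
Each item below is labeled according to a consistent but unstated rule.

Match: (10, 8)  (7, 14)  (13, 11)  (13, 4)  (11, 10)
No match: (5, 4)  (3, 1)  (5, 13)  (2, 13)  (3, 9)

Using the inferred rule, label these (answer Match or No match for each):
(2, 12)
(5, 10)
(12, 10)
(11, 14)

The rule appears to be: first ≥ 7.
(2, 12): first 2, doesn't match → No match.
(5, 10): first 5, doesn't match → No match.
(12, 10): first 12, checks out → Match.
(11, 14): first 11, checks out → Match.

No match, No match, Match, Match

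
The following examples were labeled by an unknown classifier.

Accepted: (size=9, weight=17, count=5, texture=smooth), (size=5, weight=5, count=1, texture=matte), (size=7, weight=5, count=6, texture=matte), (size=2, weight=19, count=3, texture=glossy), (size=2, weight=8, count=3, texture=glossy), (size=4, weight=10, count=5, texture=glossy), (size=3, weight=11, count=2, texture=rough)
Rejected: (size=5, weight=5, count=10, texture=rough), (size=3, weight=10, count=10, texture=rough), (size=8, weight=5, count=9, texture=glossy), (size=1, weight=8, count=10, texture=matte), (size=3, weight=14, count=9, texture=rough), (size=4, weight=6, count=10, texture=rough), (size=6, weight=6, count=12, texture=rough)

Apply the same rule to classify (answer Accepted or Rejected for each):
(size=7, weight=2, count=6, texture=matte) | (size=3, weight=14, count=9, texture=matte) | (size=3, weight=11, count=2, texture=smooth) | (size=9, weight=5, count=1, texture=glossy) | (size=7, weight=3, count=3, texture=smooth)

Accepted, Rejected, Accepted, Accepted, Accepted

The classifier is using: count ≤ 6.
(size=7, weight=2, count=6, texture=matte): count = 6, checks out → Accepted.
(size=3, weight=14, count=9, texture=matte): count = 9, does not fit → Rejected.
(size=3, weight=11, count=2, texture=smooth): count = 2, checks out → Accepted.
(size=9, weight=5, count=1, texture=glossy): count = 1, checks out → Accepted.
(size=7, weight=3, count=3, texture=smooth): count = 3, checks out → Accepted.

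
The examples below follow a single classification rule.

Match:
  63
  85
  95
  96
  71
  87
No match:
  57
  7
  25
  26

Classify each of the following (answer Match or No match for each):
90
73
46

Match, Match, No match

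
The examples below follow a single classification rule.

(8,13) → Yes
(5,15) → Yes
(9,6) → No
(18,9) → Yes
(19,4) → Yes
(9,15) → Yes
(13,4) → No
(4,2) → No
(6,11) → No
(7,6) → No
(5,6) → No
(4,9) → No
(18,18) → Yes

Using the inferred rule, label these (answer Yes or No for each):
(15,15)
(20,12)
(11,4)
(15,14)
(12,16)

'Yes' ⟺ sum ≥ 20.
Yes: (15,15), since 15+15 = 30.
Yes: (20,12), since 20+12 = 32.
No: (11,4), since 11+4 = 15.
Yes: (15,14), since 15+14 = 29.
Yes: (12,16), since 12+16 = 28.

Yes, Yes, No, Yes, Yes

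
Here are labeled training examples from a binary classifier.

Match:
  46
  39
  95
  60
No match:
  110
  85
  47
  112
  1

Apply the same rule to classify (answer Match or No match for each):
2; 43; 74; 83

No match, No match, Match, No match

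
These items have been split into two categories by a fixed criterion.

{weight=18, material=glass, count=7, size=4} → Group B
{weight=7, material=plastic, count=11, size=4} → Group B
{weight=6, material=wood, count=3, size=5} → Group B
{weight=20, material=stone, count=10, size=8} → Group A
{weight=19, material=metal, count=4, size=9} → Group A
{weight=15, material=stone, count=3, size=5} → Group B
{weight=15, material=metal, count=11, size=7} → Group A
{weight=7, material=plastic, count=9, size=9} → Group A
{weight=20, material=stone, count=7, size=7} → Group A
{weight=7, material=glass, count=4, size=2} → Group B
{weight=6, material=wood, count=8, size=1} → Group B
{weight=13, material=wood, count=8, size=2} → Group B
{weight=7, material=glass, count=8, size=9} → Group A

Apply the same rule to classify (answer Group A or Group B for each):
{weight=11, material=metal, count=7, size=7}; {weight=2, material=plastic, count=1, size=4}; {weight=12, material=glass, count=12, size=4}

Group A, Group B, Group B

The rule appears to be: size ≥ 7.
{weight=11, material=metal, count=7, size=7} → size = 7 → Group A. {weight=2, material=plastic, count=1, size=4} → size = 4 → Group B. {weight=12, material=glass, count=12, size=4} → size = 4 → Group B.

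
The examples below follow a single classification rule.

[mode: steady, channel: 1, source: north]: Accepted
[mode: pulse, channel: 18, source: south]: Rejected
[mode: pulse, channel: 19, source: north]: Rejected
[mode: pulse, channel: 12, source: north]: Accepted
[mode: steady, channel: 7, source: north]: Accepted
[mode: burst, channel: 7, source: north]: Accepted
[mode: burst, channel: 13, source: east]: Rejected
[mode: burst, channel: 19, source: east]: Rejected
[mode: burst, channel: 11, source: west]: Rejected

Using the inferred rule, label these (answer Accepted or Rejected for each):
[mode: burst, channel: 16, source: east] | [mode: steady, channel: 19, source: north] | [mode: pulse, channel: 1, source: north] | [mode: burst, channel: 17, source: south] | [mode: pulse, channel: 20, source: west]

The simplest hypothesis consistent with all the labels is: source is north AND channel ≤ 12.
[mode: burst, channel: 16, source: east] → source is east, channel = 16 → Rejected. [mode: steady, channel: 19, source: north] → source is north, channel = 19 → Rejected. [mode: pulse, channel: 1, source: north] → source is north, channel = 1 → Accepted. [mode: burst, channel: 17, source: south] → source is south, channel = 17 → Rejected. [mode: pulse, channel: 20, source: west] → source is west, channel = 20 → Rejected.

Rejected, Rejected, Accepted, Rejected, Rejected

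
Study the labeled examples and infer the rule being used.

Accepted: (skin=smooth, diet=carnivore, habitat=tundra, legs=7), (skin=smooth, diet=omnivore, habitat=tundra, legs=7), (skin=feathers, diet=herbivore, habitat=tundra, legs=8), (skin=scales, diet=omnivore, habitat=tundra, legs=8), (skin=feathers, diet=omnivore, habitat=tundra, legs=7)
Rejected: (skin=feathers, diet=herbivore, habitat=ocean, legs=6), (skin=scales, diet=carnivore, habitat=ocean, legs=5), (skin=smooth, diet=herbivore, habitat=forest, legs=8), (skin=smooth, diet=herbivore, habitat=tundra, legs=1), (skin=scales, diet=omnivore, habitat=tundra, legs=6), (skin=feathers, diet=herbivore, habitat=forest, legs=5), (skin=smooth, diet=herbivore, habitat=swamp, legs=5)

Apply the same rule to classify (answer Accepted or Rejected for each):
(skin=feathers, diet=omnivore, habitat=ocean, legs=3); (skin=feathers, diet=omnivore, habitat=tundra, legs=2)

Rejected, Rejected

The pattern is that an item is 'Accepted' exactly when: habitat is tundra AND legs ≥ 7.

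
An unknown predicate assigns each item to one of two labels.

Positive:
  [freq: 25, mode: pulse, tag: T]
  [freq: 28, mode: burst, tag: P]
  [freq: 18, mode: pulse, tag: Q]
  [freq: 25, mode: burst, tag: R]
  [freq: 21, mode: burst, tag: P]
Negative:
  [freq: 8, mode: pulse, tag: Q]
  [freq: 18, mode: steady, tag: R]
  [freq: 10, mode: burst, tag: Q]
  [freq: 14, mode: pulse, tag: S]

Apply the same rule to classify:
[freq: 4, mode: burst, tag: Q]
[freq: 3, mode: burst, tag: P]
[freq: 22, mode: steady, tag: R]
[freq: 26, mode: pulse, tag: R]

The rule appears to be: mode is not steady AND freq ≥ 18.

Negative, Negative, Negative, Positive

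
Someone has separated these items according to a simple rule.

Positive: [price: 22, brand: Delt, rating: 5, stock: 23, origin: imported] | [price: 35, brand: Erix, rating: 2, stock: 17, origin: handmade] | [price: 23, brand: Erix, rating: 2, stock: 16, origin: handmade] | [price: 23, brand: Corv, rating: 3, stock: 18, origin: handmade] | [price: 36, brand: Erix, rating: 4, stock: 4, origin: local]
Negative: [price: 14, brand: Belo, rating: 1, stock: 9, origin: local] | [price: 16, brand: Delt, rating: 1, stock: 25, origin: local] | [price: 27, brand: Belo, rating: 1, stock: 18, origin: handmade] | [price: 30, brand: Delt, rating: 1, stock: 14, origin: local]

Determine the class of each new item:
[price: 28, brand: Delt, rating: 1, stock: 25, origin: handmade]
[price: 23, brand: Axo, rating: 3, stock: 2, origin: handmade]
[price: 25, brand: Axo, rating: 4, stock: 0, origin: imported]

A rule that fits every label: rating ≥ 2 — true of each 'Positive' example, false of each 'Negative' one.
[price: 28, brand: Delt, rating: 1, stock: 25, origin: handmade] — rating = 1, hence Negative.
[price: 23, brand: Axo, rating: 3, stock: 2, origin: handmade] — rating = 3, hence Positive.
[price: 25, brand: Axo, rating: 4, stock: 0, origin: imported] — rating = 4, hence Positive.

Negative, Positive, Positive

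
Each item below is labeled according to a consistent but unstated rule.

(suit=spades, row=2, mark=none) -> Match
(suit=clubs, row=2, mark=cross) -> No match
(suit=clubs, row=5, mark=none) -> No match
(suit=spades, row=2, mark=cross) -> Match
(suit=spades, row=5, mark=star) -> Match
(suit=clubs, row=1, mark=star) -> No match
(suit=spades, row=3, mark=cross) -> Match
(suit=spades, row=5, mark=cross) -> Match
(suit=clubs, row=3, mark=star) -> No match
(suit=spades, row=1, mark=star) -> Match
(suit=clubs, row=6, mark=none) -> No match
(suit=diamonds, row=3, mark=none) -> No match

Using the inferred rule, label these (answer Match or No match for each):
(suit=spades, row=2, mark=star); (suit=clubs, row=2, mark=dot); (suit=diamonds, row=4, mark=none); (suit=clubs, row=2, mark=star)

Rule: suit is spades. This holds for each 'Match' example and fails for each 'No match' one.
(suit=spades, row=2, mark=star): Match (suit is spades). (suit=clubs, row=2, mark=dot): No match (suit is clubs). (suit=diamonds, row=4, mark=none): No match (suit is diamonds). (suit=clubs, row=2, mark=star): No match (suit is clubs).

Match, No match, No match, No match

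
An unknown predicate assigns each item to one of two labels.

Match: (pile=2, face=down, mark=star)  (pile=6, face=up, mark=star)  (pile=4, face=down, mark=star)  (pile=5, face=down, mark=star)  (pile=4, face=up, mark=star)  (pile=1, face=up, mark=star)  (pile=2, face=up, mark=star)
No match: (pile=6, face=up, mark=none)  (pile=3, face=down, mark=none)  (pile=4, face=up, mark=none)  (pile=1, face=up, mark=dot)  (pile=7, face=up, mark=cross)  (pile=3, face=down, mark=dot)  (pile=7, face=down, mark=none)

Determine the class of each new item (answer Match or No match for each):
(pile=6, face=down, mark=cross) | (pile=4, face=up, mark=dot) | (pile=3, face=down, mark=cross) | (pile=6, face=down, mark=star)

No match, No match, No match, Match

A rule that fits every label: mark is star — true of each 'Match' example, false of each 'No match' one.
(pile=6, face=down, mark=cross): mark is cross, doesn't match → No match. (pile=4, face=up, mark=dot): mark is dot, doesn't match → No match. (pile=3, face=down, mark=cross): mark is cross, doesn't match → No match. (pile=6, face=down, mark=star): mark is star, satisfies this → Match.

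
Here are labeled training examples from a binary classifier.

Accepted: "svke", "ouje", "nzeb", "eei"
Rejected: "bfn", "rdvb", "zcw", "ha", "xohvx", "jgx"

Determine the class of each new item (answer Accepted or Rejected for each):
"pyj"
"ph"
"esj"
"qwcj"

The rule appears to be: contains 'e'.
"pyj": Rejected (no 'e').
"ph": Rejected (no 'e').
"esj": Accepted (has 'e').
"qwcj": Rejected (no 'e').

Rejected, Rejected, Accepted, Rejected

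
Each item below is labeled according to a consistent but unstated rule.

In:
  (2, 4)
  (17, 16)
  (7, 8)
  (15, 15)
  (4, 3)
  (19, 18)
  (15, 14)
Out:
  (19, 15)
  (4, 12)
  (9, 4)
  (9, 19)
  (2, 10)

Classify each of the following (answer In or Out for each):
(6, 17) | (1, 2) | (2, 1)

'In' ⟺ |first − second| ≤ 2.
(6, 17) → |6−17| = 11 → Out. (1, 2) → |1−2| = 1 → In. (2, 1) → |2−1| = 1 → In.

Out, In, In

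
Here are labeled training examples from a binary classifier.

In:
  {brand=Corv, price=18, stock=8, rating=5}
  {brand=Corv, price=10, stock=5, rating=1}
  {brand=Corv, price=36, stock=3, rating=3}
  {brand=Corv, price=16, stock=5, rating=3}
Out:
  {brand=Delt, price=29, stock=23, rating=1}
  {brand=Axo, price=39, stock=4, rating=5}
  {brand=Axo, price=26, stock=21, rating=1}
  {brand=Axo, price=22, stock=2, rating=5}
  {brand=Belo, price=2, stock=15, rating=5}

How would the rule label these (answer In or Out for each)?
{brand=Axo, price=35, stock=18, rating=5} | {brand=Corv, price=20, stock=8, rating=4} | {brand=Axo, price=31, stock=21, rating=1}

Out, In, Out

A rule that fits every label: brand is Corv — true of each 'In' example, false of each 'Out' one.
{brand=Axo, price=35, stock=18, rating=5}: brand is Axo — doesn't qualify, so Out. {brand=Corv, price=20, stock=8, rating=4}: brand is Corv — fits, so In. {brand=Axo, price=31, stock=21, rating=1}: brand is Axo — doesn't qualify, so Out.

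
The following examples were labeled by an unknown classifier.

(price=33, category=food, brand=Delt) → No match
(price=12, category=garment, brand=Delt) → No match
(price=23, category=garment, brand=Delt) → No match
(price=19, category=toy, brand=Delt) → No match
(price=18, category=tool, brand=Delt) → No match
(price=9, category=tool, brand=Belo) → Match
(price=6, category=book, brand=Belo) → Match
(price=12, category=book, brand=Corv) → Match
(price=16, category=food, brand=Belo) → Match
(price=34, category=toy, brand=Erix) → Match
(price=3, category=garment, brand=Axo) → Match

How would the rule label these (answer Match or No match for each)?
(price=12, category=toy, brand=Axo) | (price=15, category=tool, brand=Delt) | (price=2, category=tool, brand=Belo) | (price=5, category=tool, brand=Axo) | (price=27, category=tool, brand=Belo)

Match, No match, Match, Match, Match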